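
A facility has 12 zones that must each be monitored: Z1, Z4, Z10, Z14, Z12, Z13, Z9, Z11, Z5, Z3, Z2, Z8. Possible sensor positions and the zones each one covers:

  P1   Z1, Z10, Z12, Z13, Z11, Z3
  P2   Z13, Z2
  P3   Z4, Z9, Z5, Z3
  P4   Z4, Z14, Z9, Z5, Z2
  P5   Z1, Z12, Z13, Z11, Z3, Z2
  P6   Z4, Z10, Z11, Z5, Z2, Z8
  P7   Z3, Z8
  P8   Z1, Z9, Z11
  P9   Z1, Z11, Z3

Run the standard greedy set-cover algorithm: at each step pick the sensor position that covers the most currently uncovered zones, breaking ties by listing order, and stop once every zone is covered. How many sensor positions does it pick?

Pick 1: P1 covers 6 new zones (Z1, Z10, Z12, Z13, Z11, Z3).
Pick 2: P4 covers 5 new zones (Z4, Z14, Z9, Z5, Z2).
Pick 3: P6 covers 1 new zones (Z8).
Greedy uses 3 sensor positions.

3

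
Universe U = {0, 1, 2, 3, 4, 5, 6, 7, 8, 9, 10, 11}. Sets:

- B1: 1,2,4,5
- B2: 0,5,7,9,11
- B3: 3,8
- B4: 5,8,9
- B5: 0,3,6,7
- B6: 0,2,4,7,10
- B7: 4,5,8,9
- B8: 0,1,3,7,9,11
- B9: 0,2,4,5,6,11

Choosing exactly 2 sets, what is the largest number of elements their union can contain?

10

Choosing B8, B9 covers {0, 1, 2, 3, 4, 5, 6, 7, 9, 11} — 10 elements.
No choice of 2 sets does better; here 8, 10 are left uncovered.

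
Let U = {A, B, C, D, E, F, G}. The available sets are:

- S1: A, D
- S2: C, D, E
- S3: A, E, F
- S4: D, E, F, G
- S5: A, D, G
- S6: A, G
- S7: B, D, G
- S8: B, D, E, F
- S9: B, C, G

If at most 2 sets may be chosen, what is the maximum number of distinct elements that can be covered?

Choosing S3, S7 covers {A, B, D, E, F, G} — 6 elements.
No choice of 2 sets does better; here C is left uncovered.

6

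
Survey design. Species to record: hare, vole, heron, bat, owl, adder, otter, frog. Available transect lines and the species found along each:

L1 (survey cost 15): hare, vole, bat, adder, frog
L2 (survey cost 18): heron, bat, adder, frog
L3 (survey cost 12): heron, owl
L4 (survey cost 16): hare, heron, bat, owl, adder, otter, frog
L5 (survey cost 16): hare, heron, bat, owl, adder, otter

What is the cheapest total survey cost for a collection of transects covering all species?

L1, L4 cover every species at survey cost 15 + 16 = 31.
Any cover uses at least 2 transects; among all covering selections none totals below 31.

31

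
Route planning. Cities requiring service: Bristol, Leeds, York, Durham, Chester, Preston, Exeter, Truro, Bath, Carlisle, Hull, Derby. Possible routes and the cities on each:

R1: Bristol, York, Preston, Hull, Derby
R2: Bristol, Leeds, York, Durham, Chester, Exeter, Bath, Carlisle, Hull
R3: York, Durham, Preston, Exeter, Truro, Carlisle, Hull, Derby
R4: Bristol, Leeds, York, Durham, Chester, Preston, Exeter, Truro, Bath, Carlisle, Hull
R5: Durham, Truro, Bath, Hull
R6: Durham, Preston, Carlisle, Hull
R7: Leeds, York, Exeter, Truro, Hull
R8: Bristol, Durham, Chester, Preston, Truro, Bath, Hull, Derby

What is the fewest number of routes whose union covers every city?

2

R1, R4 together cover {Bristol, Leeds, York, Durham, Chester, Preston, Exeter, Truro, Bath, Carlisle, Hull, Derby} — every city.
No single route contains all 12 cities, so 2 is optimal.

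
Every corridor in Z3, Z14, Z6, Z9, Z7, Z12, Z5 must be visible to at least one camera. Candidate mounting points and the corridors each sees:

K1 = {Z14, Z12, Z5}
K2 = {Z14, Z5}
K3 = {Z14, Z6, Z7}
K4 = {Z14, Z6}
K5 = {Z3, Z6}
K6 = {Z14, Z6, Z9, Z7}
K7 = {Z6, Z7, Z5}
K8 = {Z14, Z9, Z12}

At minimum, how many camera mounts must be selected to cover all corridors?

K1, K5, K6 together cover {Z3, Z14, Z6, Z9, Z7, Z12, Z5} — every corridor.
No 2 of the 8 camera mounts cover everything (all 28 pairs fall short), so 3 is minimum.

3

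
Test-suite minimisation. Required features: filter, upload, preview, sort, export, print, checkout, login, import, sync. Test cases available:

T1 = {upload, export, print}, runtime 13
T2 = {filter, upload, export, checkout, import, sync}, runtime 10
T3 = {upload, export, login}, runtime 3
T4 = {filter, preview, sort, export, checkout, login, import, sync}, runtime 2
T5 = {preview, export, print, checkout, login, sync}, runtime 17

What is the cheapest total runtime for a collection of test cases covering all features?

T1, T4 cover every feature at runtime 13 + 2 = 15.
Any cover uses at least 2 test cases; among all covering selections none totals below 15.

15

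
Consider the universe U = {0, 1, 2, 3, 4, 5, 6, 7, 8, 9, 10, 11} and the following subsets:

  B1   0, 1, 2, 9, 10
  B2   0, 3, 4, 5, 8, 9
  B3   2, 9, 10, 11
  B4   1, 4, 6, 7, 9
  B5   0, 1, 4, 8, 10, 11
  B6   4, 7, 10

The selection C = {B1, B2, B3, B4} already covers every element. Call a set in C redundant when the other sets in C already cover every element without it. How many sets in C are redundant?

1

Drop B1: the rest still cover every element — redundant.
Drop B2: 3, 5, 8 uncovered — not redundant.
Drop B3: 11 uncovered — not redundant.
Drop B4: 6, 7 uncovered — not redundant.
1 redundant: B1.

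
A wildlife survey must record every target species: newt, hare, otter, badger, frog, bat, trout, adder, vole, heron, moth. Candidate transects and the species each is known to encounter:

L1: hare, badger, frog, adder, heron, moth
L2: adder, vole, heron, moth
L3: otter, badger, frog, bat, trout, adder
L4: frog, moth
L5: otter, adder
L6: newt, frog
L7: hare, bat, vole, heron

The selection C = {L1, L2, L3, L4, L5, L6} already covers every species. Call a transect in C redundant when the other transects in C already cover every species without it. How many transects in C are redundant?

Drop L1: hare uncovered — not redundant.
Drop L2: vole uncovered — not redundant.
Drop L3: bat, trout uncovered — not redundant.
Drop L4: the rest still cover every species — redundant.
Drop L5: the rest still cover every species — redundant.
Drop L6: newt uncovered — not redundant.
2 redundant: L4, L5.

2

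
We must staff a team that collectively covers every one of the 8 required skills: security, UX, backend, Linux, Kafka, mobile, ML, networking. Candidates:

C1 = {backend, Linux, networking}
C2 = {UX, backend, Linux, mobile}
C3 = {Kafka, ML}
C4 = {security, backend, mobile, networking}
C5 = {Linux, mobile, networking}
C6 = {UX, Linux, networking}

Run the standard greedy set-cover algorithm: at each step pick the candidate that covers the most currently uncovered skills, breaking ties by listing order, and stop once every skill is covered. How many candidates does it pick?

3

Pick 1: C2 covers 4 new skills (UX, backend, Linux, mobile).
Pick 2: C3 covers 2 new skills (Kafka, ML).
Pick 3: C4 covers 2 new skills (security, networking).
Greedy uses 3 candidates.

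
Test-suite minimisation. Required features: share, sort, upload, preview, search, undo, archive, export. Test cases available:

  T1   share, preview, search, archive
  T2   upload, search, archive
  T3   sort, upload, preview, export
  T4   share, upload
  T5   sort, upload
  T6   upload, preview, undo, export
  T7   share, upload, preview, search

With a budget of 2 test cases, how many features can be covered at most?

7

Choosing T1, T3 covers {share, sort, upload, preview, search, archive, export} — 7 features.
No choice of 2 test cases does better; here undo is left uncovered.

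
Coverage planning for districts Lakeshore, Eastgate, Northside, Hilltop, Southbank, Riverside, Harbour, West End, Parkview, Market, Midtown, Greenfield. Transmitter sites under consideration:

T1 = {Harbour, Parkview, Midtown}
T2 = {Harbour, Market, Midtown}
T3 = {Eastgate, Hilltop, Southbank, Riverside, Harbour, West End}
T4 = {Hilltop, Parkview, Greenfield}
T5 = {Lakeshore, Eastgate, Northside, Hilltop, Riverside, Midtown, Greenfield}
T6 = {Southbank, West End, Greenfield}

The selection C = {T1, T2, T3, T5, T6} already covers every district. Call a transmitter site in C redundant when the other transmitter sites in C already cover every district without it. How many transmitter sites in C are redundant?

Drop T1: Parkview uncovered — not redundant.
Drop T2: Market uncovered — not redundant.
Drop T3: the rest still cover every district — redundant.
Drop T5: Lakeshore, Northside uncovered — not redundant.
Drop T6: the rest still cover every district — redundant.
2 redundant: T3, T6.

2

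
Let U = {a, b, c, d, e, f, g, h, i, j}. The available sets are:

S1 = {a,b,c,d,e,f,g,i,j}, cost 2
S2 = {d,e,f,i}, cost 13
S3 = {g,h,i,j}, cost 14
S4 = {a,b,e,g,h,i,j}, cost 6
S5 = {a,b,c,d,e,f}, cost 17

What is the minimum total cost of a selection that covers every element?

S1, S4 cover every element at cost 2 + 6 = 8.
Any cover uses at least 2 sets; among all covering selections none totals below 8.

8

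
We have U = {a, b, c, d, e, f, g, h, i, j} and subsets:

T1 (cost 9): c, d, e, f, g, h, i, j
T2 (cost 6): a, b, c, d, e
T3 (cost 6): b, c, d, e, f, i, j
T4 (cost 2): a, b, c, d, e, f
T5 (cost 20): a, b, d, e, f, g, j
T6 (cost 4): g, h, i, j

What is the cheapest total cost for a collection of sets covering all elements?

6

T4, T6 cover every element at cost 2 + 4 = 6.
Any cover uses at least 2 sets; among all covering selections none totals below 6.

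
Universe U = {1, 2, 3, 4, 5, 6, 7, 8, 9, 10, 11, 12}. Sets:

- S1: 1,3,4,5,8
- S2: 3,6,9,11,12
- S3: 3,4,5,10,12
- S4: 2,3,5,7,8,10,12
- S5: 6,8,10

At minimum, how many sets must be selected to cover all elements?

3

S1, S2, S4 together cover {1, 2, 3, 4, 5, 6, 7, 8, 9, 10, 11, 12} — every element.
No 2 of the 5 sets cover everything (all 10 pairs fall short), so 3 is minimum.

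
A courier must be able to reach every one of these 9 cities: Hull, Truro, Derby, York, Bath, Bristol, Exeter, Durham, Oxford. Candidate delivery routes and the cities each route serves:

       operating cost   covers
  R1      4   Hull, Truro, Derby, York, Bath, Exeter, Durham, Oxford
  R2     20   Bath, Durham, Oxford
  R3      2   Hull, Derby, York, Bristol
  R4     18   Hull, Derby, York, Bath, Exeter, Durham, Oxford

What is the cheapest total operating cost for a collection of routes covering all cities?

6

R1, R3 cover every city at operating cost 4 + 2 = 6.
Any cover uses at least 2 routes; among all covering selections none totals below 6.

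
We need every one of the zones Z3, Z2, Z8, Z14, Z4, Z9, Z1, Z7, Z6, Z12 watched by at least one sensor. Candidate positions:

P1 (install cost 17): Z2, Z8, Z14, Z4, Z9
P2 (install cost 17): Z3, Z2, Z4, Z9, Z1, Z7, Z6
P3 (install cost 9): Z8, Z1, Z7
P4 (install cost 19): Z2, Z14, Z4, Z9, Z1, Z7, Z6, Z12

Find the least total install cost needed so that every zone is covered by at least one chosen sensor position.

45

P2, P3, P4 cover every zone at install cost 17 + 9 + 19 = 45.
Any cover uses at least 3 sensor positions; among all covering selections none totals below 45.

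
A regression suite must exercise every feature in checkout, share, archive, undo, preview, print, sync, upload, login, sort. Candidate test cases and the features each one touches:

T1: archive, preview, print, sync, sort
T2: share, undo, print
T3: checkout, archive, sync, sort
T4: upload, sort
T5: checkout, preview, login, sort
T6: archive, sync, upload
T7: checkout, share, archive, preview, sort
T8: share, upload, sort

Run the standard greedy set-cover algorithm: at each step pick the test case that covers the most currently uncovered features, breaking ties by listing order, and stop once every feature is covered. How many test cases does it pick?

4

Pick 1: T1 covers 5 new features (archive, preview, print, sync, sort).
Pick 2: T2 covers 2 new features (share, undo).
Pick 3: T5 covers 2 new features (checkout, login).
Pick 4: T4 covers 1 new features (upload).
Greedy uses 4 test cases. (The true minimum is 3.)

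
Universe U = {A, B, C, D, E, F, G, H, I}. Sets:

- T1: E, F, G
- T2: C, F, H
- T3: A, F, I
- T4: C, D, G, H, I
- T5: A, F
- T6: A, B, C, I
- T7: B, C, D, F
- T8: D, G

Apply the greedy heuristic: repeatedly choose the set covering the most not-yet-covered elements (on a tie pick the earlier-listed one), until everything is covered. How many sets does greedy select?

Pick 1: T4 covers 5 new elements (C, D, G, H, I).
Pick 2: T1 covers 2 new elements (E, F).
Pick 3: T6 covers 2 new elements (A, B).
Greedy uses 3 sets.

3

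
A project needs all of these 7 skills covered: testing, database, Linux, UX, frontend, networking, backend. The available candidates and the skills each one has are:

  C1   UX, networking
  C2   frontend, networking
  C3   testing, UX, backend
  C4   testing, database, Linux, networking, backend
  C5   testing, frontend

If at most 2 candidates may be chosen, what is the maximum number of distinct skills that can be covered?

6

Choosing C1, C4 covers {testing, database, Linux, UX, networking, backend} — 6 skills.
No choice of 2 candidates does better; here frontend is left uncovered.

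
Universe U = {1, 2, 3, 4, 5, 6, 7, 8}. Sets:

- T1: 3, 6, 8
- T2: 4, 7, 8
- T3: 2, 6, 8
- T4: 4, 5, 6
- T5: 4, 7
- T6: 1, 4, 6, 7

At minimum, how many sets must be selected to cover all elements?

4

T1, T3, T4, T6 together cover {1, 2, 3, 4, 5, 6, 7, 8} — every element.
No 3 of the 6 sets cover everything (all 20 triples fall short), so 4 is minimum.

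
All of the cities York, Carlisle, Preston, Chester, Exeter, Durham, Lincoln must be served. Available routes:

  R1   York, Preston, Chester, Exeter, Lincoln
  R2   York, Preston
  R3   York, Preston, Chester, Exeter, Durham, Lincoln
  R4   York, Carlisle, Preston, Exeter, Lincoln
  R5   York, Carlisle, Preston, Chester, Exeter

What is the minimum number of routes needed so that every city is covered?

2

R3, R4 together cover {York, Carlisle, Preston, Chester, Exeter, Durham, Lincoln} — every city.
No single route contains all 7 cities, so 2 is optimal.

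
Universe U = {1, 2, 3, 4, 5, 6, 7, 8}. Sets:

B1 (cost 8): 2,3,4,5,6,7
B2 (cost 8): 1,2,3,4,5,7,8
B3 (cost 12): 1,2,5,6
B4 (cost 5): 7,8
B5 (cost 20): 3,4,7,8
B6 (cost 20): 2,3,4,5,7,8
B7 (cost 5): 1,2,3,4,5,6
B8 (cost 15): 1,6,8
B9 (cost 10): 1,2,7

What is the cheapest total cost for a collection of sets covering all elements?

10

B4, B7 cover every element at cost 5 + 5 = 10.
Any cover uses at least 2 sets; among all covering selections none totals below 10.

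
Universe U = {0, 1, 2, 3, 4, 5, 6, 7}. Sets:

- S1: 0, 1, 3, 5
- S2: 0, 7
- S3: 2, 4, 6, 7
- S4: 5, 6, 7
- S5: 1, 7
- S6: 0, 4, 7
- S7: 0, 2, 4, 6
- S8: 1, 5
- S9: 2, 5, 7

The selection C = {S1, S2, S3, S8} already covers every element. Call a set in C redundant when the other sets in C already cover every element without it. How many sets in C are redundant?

2

Drop S1: 3 uncovered — not redundant.
Drop S2: the rest still cover every element — redundant.
Drop S3: 2, 4, 6 uncovered — not redundant.
Drop S8: the rest still cover every element — redundant.
2 redundant: S2, S8.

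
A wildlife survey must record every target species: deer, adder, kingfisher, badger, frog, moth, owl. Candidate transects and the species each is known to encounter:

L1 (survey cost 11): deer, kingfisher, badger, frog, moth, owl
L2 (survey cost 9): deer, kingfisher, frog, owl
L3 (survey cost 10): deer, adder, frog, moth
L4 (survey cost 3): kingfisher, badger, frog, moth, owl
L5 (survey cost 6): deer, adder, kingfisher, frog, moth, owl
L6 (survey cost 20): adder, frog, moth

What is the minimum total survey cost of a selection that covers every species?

L4, L5 cover every species at survey cost 3 + 6 = 9.
Any cover uses at least 2 transects; among all covering selections none totals below 9.

9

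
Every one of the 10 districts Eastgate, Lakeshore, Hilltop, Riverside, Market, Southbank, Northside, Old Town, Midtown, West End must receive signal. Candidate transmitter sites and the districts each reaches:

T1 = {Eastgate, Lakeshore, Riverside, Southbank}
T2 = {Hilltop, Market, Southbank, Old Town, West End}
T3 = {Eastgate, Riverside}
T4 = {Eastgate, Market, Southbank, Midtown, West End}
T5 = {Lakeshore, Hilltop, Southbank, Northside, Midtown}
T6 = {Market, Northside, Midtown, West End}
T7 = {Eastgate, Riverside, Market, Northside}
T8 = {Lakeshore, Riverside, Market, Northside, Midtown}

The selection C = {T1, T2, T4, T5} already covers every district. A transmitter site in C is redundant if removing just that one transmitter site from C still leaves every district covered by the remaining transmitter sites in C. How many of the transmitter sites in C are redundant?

1

Drop T1: Riverside uncovered — not redundant.
Drop T2: Old Town uncovered — not redundant.
Drop T4: the rest still cover every district — redundant.
Drop T5: Northside uncovered — not redundant.
1 redundant: T4.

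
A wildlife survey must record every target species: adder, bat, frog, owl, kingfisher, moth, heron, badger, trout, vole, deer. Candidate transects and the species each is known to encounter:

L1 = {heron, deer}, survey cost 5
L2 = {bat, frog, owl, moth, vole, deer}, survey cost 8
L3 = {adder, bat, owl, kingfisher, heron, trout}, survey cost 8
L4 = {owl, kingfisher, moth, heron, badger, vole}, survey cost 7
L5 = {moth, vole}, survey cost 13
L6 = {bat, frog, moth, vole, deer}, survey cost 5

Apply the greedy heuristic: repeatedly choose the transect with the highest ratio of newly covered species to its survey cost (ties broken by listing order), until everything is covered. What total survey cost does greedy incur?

20

Pick 1: L6 adds 5 new (bat, frog, moth, vole, deer) at survey cost 5 (ratio 5/5).
Pick 2: L3 adds 5 new (adder, owl, kingfisher, heron, trout) at survey cost 8 (ratio 5/8).
Pick 3: L4 adds 1 new (badger) at survey cost 7 (ratio 1/7).
Greedy total survey cost: 5 + 8 + 7 = 20.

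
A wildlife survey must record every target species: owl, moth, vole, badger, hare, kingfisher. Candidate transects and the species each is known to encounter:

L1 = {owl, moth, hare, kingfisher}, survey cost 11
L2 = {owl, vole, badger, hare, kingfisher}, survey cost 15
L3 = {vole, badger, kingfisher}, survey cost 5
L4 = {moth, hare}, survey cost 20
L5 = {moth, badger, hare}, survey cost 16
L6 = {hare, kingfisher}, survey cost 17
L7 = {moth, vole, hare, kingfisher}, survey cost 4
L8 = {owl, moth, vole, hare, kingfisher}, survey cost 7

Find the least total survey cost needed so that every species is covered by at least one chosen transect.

12

L3, L8 cover every species at survey cost 5 + 7 = 12.
Any cover uses at least 2 transects; among all covering selections none totals below 12.
Greedy by coverage-per-survey cost would pick L7, L3, L8 for 16 — worse than the optimum 12.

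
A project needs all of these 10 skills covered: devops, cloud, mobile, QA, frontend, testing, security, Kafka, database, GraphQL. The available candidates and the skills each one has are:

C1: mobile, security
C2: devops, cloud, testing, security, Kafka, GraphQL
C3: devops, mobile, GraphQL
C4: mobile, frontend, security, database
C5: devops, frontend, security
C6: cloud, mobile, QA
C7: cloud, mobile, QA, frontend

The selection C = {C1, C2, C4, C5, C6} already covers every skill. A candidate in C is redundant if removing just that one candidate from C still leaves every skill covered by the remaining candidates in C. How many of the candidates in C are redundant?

Drop C1: the rest still cover every skill — redundant.
Drop C2: testing, Kafka, GraphQL uncovered — not redundant.
Drop C4: database uncovered — not redundant.
Drop C5: the rest still cover every skill — redundant.
Drop C6: QA uncovered — not redundant.
2 redundant: C1, C5.

2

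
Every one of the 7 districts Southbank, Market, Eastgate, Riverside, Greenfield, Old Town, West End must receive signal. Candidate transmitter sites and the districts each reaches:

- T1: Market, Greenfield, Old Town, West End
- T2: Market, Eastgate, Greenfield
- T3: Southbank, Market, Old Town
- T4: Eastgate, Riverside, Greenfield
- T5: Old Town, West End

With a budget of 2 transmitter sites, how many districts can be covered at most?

6

Choosing T1, T4 covers {Market, Eastgate, Riverside, Greenfield, Old Town, West End} — 6 districts.
No choice of 2 transmitter sites does better; here Southbank is left uncovered.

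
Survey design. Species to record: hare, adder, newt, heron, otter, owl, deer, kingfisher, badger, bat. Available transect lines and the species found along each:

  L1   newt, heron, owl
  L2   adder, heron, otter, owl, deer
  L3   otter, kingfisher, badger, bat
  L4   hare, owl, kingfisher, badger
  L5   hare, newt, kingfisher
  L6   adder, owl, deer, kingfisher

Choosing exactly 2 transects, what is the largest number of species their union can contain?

8

Choosing L2, L3 covers {adder, heron, otter, owl, deer, kingfisher, badger, bat} — 8 species.
No choice of 2 transects does better; here hare, newt are left uncovered.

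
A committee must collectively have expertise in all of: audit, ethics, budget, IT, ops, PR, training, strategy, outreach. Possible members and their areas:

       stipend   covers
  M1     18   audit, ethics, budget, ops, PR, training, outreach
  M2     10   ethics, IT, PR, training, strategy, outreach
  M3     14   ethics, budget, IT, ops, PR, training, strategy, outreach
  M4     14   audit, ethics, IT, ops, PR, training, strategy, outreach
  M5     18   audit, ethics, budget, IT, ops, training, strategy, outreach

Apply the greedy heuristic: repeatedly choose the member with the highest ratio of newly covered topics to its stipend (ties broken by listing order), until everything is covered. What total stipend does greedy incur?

Pick 1: M2 adds 6 new (ethics, IT, PR, training, strategy, outreach) at stipend 10 (ratio 6/10).
Pick 2: M1 adds 3 new (audit, budget, ops) at stipend 18 (ratio 3/18).
Greedy total stipend: 10 + 18 = 28.

28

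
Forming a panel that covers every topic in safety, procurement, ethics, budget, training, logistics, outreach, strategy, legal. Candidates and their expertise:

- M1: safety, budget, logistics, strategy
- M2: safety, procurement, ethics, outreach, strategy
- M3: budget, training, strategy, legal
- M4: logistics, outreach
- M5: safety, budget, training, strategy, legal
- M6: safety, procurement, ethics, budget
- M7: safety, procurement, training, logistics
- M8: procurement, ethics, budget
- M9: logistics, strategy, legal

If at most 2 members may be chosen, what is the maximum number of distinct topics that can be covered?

Choosing M2, M3 covers {safety, procurement, ethics, budget, training, outreach, strategy, legal} — 8 topics.
No choice of 2 members does better; here logistics is left uncovered.

8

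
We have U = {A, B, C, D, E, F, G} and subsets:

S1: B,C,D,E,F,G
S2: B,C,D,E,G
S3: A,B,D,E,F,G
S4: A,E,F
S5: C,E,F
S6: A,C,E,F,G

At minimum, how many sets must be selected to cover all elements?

2

S1, S3 together cover {A, B, C, D, E, F, G} — every element.
No single set contains all 7 elements, so 2 is optimal.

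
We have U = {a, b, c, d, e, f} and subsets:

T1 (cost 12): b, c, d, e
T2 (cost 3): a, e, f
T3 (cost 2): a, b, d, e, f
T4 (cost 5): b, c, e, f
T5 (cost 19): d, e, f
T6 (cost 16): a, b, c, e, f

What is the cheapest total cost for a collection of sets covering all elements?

T3, T4 cover every element at cost 2 + 5 = 7.
Any cover uses at least 2 sets; among all covering selections none totals below 7.

7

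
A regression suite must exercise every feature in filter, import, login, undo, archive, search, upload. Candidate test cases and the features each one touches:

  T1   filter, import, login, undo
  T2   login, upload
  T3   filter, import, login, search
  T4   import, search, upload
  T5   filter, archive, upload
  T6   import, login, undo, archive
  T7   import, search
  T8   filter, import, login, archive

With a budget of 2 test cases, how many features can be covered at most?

Choosing T1, T4 covers {filter, import, login, undo, search, upload} — 6 features.
No choice of 2 test cases does better; here archive is left uncovered.

6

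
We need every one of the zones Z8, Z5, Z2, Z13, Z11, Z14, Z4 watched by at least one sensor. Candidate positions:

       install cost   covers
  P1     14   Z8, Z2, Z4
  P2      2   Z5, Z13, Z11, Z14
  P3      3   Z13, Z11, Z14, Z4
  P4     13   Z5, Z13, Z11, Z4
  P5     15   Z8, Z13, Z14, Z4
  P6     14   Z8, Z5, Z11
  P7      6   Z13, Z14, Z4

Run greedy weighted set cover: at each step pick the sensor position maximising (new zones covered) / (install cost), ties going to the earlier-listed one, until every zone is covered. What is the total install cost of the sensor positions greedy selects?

Pick 1: P2 adds 4 new (Z5, Z13, Z11, Z14) at install cost 2 (ratio 4/2).
Pick 2: P3 adds 1 new (Z4) at install cost 3 (ratio 1/3).
Pick 3: P1 adds 2 new (Z8, Z2) at install cost 14 (ratio 2/14).
Greedy total install cost: 2 + 3 + 14 = 19. (The true optimum is 16, so greedy overshoots here.)

19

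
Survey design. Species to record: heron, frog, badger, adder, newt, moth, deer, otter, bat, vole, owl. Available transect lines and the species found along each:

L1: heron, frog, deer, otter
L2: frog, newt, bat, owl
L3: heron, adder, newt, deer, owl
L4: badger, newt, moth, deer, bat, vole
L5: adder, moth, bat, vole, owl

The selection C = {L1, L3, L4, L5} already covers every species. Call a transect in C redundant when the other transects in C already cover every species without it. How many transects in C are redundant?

2

Drop L1: frog, otter uncovered — not redundant.
Drop L3: the rest still cover every species — redundant.
Drop L4: badger uncovered — not redundant.
Drop L5: the rest still cover every species — redundant.
2 redundant: L3, L5.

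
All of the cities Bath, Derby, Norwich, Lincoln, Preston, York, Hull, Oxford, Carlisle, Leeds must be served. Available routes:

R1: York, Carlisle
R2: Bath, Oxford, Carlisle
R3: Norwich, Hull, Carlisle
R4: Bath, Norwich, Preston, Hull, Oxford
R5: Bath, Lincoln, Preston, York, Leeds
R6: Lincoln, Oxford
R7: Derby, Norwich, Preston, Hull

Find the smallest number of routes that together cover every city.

3

R2, R5, R7 together cover {Bath, Derby, Norwich, Lincoln, Preston, York, Hull, Oxford, Carlisle, Leeds} — every city.
No 2 of the 7 routes cover everything (all 21 pairs fall short), so 3 is minimum.
Greedy (largest uncovered first) would take R4, R5, R1, R7 — 4 routes — but 3 suffice.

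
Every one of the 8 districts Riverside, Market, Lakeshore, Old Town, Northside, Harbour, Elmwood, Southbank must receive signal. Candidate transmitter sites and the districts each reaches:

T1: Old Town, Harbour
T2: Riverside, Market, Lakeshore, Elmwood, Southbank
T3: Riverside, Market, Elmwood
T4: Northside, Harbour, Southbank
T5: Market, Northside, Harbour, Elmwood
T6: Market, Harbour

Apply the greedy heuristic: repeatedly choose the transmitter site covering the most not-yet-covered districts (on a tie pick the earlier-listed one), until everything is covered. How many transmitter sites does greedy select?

3

Pick 1: T2 covers 5 new districts (Riverside, Market, Lakeshore, Elmwood, Southbank).
Pick 2: T1 covers 2 new districts (Old Town, Harbour).
Pick 3: T4 covers 1 new districts (Northside).
Greedy uses 3 transmitter sites.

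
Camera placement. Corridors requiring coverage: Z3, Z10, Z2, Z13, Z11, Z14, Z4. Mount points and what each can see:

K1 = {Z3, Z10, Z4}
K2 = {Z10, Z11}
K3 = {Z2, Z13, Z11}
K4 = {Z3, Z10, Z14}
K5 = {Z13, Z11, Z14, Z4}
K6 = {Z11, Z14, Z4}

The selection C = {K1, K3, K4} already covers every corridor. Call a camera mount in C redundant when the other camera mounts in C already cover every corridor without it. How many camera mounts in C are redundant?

Drop K1: Z4 uncovered — not redundant.
Drop K3: Z2, Z13, Z11 uncovered — not redundant.
Drop K4: Z14 uncovered — not redundant.
None of the camera mounts in C is redundant.

0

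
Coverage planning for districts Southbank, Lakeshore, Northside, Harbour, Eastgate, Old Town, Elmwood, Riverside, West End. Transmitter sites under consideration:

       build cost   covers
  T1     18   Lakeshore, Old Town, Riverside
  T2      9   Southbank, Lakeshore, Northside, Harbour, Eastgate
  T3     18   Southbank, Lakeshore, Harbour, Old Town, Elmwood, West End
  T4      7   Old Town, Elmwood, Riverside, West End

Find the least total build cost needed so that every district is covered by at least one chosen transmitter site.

16

T2, T4 cover every district at build cost 9 + 7 = 16.
Any cover uses at least 2 transmitter sites; among all covering selections none totals below 16.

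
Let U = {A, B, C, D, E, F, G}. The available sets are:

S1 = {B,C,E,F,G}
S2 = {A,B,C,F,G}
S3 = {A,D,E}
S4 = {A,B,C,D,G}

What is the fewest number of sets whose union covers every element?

S1, S3 together cover {A, B, C, D, E, F, G} — every element.
No single set contains all 7 elements, so 2 is optimal.

2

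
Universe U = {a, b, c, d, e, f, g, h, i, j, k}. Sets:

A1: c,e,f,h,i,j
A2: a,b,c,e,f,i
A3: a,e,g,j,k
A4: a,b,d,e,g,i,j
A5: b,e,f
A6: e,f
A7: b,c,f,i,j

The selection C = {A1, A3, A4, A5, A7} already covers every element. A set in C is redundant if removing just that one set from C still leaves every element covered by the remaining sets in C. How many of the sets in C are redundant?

Drop A1: h uncovered — not redundant.
Drop A3: k uncovered — not redundant.
Drop A4: d uncovered — not redundant.
Drop A5: the rest still cover every element — redundant.
Drop A7: the rest still cover every element — redundant.
2 redundant: A5, A7.

2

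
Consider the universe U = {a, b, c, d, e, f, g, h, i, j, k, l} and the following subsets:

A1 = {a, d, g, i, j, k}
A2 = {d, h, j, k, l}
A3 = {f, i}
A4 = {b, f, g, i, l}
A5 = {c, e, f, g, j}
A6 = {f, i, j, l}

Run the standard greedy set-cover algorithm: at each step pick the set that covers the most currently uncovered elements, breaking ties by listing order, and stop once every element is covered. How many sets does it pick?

4

Pick 1: A1 covers 6 new elements (a, d, g, i, j, k).
Pick 2: A4 covers 3 new elements (b, f, l).
Pick 3: A5 covers 2 new elements (c, e).
Pick 4: A2 covers 1 new elements (h).
Greedy uses 4 sets.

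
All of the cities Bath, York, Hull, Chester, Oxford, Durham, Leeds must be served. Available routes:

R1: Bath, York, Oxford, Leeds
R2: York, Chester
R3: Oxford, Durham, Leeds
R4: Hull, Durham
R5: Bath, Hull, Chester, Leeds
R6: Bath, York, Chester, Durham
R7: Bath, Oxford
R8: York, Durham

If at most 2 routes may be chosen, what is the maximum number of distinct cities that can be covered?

6

Choosing R1, R4 covers {Bath, York, Hull, Oxford, Durham, Leeds} — 6 cities.
No choice of 2 routes does better; here Chester is left uncovered.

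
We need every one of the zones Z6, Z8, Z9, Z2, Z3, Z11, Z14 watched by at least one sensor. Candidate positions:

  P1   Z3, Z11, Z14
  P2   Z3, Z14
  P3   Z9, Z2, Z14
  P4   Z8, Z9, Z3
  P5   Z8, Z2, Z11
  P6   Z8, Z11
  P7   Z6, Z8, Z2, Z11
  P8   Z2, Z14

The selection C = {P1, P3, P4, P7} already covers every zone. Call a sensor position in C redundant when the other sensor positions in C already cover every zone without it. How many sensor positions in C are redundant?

3

Drop P1: the rest still cover every zone — redundant.
Drop P3: the rest still cover every zone — redundant.
Drop P4: the rest still cover every zone — redundant.
Drop P7: Z6 uncovered — not redundant.
3 redundant: P1, P3, P4.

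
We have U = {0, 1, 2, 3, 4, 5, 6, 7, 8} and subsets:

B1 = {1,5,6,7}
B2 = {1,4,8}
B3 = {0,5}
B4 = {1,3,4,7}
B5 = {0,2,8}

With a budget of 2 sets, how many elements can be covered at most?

Choosing B1, B5 covers {0, 1, 2, 5, 6, 7, 8} — 7 elements.
No choice of 2 sets does better; here 3, 4 are left uncovered.

7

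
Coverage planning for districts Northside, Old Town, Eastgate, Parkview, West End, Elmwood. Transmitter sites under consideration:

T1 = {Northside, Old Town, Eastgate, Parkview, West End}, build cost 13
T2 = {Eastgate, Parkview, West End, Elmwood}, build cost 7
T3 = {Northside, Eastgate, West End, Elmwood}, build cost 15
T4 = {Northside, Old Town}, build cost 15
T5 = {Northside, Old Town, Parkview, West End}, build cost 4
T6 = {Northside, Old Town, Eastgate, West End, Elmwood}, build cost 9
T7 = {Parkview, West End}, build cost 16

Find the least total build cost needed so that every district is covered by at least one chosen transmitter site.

T2, T5 cover every district at build cost 7 + 4 = 11.
Any cover uses at least 2 transmitter sites; among all covering selections none totals below 11.

11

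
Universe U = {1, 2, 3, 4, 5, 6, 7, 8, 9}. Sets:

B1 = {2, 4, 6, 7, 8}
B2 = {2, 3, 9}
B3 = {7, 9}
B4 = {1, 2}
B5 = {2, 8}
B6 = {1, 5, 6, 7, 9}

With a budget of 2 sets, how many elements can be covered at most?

8

Choosing B1, B6 covers {1, 2, 4, 5, 6, 7, 8, 9} — 8 elements.
No choice of 2 sets does better; here 3 is left uncovered.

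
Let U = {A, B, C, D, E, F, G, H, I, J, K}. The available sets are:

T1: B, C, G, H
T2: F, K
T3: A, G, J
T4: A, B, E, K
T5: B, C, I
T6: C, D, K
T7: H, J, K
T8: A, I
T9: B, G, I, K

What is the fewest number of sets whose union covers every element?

T2, T4, T6, T7, T9 together cover {A, B, C, D, E, F, G, H, I, J, K} — every element.
No 4 of the 9 sets cover everything (all 126 size-4 selections fall short), so 5 is minimum.
Greedy (largest uncovered first) would take T1, T4, T2, T3, T5, T6 — 6 sets — but 5 suffice.

5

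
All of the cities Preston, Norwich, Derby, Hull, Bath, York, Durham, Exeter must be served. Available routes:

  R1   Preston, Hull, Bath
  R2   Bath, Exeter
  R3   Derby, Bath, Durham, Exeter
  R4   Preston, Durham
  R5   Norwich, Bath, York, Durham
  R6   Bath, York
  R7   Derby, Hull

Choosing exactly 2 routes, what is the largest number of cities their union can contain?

Choosing R1, R3 covers {Preston, Derby, Hull, Bath, Durham, Exeter} — 6 cities.
No choice of 2 routes does better; here Norwich, York are left uncovered.

6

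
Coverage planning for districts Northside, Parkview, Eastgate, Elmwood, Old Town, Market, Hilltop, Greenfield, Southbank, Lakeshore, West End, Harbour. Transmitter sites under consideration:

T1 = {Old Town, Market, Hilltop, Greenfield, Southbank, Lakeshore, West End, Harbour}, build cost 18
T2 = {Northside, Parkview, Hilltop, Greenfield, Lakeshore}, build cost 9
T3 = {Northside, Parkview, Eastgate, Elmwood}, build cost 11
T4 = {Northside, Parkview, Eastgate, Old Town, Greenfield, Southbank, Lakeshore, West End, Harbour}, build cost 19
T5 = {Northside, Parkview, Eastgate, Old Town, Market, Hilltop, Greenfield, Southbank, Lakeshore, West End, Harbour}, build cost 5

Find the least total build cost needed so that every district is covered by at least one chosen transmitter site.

16

T3, T5 cover every district at build cost 11 + 5 = 16.
Any cover uses at least 2 transmitter sites; among all covering selections none totals below 16.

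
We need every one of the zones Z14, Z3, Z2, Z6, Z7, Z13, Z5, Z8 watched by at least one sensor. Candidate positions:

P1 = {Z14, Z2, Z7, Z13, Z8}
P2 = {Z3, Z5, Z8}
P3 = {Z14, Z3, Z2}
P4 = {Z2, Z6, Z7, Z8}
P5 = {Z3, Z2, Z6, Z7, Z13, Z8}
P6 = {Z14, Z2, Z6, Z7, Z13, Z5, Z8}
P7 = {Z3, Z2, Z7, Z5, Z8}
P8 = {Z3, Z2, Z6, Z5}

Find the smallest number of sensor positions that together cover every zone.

P1, P8 together cover {Z14, Z3, Z2, Z6, Z7, Z13, Z5, Z8} — every zone.
No single sensor position contains all 8 zones, so 2 is optimal.

2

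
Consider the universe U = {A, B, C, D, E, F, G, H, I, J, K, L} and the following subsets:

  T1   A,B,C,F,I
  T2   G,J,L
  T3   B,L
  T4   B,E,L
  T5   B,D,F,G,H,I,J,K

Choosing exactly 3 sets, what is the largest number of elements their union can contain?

Choosing T1, T4, T5 covers {A, B, C, D, E, F, G, H, I, J, K, L} — 12 elements.
That is all 12 elements.

12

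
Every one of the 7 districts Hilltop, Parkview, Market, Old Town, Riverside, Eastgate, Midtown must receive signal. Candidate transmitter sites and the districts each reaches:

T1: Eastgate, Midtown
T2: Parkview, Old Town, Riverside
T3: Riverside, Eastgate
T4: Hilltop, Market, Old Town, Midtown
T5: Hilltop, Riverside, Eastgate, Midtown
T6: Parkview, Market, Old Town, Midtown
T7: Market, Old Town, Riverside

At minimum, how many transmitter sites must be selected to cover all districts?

T5, T6 together cover {Hilltop, Parkview, Market, Old Town, Riverside, Eastgate, Midtown} — every district.
No single transmitter site contains all 7 districts, so 2 is optimal.
Greedy (largest uncovered first) would take T4, T2, T1 — 3 transmitter sites — but 2 suffice.

2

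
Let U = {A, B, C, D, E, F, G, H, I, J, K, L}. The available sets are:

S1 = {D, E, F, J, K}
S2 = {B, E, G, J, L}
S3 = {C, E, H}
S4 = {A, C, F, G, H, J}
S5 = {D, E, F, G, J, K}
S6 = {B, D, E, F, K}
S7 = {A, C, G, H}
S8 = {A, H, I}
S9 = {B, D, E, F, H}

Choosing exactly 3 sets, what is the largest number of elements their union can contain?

Choosing S1, S2, S4 covers {A, B, C, D, E, F, G, H, J, K, L} — 11 elements.
No choice of 3 sets does better; here I is left uncovered.

11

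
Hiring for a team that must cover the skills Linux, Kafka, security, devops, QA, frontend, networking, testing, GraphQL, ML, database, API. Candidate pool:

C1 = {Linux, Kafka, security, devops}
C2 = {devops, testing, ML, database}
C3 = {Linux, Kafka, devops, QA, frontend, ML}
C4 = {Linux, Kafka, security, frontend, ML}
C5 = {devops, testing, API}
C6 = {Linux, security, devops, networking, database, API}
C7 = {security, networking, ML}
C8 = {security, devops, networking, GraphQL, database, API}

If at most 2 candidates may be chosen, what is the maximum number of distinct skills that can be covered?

11

Choosing C3, C8 covers {Linux, Kafka, security, devops, QA, frontend, networking, GraphQL, ML, database, API} — 11 skills.
No choice of 2 candidates does better; here testing is left uncovered.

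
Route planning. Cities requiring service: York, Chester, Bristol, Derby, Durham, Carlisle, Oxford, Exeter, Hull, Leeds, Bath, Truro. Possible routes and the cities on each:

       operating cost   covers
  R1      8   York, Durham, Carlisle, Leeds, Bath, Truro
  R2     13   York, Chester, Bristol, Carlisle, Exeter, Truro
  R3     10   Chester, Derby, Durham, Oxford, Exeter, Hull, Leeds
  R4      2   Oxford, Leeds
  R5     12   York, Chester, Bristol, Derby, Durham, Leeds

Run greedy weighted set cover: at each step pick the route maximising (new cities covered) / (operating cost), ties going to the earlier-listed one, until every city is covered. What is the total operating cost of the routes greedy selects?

Pick 1: R4 adds 2 new (Oxford, Leeds) at operating cost 2 (ratio 2/2).
Pick 2: R1 adds 5 new (York, Durham, Carlisle, Bath, Truro) at operating cost 8 (ratio 5/8).
Pick 3: R3 adds 4 new (Chester, Derby, Exeter, Hull) at operating cost 10 (ratio 4/10).
Pick 4: R5 adds 1 new (Bristol) at operating cost 12 (ratio 1/12).
Greedy total operating cost: 2 + 8 + 10 + 12 = 32. (The true optimum is 30, so greedy overshoots here.)

32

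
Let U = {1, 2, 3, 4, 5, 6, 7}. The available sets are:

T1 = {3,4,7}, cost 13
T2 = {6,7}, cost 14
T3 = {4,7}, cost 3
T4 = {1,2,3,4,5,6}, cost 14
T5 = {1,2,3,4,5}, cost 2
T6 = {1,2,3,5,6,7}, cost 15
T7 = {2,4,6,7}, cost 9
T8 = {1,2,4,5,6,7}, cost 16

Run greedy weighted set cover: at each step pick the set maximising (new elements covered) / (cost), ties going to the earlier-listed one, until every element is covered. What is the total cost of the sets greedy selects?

Pick 1: T5 adds 5 new (1, 2, 3, 4, 5) at cost 2 (ratio 5/2).
Pick 2: T3 adds 1 new (7) at cost 3 (ratio 1/3).
Pick 3: T7 adds 1 new (6) at cost 9 (ratio 1/9).
Greedy total cost: 2 + 3 + 9 = 14. (The true optimum is 11, so greedy overshoots here.)

14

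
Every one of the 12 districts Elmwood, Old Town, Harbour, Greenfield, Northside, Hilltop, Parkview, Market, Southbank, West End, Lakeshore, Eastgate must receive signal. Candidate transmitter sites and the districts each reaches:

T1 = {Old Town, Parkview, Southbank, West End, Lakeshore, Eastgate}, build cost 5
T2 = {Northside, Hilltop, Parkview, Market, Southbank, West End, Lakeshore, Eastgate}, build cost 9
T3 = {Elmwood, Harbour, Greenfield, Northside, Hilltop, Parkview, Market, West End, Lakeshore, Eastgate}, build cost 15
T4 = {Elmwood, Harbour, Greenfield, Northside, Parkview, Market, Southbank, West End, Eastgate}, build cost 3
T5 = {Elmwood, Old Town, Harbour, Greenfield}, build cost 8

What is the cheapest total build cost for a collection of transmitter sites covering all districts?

T2, T5 cover every district at build cost 9 + 8 = 17.
Any cover uses at least 2 transmitter sites; among all covering selections none totals below 17.

17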